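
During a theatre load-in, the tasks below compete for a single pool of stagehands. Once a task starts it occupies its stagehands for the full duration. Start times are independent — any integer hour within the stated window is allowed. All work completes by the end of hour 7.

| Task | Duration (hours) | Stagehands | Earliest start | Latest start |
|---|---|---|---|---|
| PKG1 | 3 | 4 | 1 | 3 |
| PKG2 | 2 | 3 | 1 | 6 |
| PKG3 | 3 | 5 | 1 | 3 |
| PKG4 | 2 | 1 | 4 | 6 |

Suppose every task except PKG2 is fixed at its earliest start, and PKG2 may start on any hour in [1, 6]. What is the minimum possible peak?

9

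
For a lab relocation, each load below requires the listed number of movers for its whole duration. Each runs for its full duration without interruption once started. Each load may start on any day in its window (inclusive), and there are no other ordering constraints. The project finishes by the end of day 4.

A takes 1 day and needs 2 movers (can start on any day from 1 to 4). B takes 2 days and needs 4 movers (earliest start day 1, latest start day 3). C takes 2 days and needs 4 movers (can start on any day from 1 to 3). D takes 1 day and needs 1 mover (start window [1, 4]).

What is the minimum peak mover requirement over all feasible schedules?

Early-start (A@1, B@1, C@1, D@1) gives peak 11: d1:11  d2:8  d3:0  d4:0.
Shift C→3, D→2.
Schedule A@1, B@1, C@3, D@2: d1:6  d2:5  d3:4  d4:4 — peak 6.

6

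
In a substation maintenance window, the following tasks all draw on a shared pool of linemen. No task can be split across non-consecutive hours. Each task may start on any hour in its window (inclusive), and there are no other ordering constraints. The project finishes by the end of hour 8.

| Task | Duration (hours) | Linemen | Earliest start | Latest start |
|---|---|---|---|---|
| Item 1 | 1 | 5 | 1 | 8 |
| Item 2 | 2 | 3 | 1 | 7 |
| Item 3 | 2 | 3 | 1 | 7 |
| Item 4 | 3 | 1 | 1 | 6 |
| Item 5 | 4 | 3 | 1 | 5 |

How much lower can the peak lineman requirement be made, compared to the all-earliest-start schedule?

Early-start peak: h1:15  h2:10  h3:4  h4:3  h5:0  h6:0  h7:0  h8:0 ⇒ 15.
Leveled (Item 1@1, Item 2@2, Item 3@2, Item 4@4, Item 5@4): h1:5  h2:6  h3:6  h4:4  h5:4  h6:4  h7:3  h8:0 ⇒ 6.
Reduction 15 − 6 = 9.

9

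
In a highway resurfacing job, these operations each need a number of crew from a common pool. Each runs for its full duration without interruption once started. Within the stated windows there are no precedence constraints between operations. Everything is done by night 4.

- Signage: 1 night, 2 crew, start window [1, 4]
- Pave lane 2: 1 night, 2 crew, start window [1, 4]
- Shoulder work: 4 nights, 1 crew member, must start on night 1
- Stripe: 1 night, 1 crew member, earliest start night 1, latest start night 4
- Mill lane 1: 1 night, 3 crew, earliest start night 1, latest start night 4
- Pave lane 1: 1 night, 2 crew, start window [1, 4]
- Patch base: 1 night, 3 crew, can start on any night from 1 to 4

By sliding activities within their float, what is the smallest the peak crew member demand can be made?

5

Early-start (Signage@1, Pave lane 2@1, Shoulder work@1, Stripe@1, Mill lane 1@1, Pave lane 1@1, Patch base@1) gives peak 14: n1:14  n2:1  n3:1  n4:1.
Shift Stripe→2, Mill lane 1→2, Pave lane 1→3, Patch base→4.
Schedule Signage@1, Pave lane 2@1, Shoulder work@1, Stripe@2, Mill lane 1@2, Pave lane 1@3, Patch base@4: n1:5  n2:5  n3:3  n4:4 — peak 5.
Total crew member-nights = 17 over 4 nights ⇒ peak ≥ ⌈17/4⌉ = 5, so 5 is optimal.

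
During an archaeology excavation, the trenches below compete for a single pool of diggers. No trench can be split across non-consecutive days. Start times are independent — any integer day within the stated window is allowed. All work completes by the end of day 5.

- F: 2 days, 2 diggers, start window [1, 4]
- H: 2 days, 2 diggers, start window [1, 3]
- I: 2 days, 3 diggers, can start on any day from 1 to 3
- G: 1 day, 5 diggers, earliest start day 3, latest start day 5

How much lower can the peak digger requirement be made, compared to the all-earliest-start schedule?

2

Early-start peak: d1:7  d2:7  d3:5  d4:0  d5:0 ⇒ 7.
Leveled (F@1, H@1, I@3, G@5): d1:4  d2:4  d3:3  d4:3  d5:5 ⇒ 5.
Reduction 7 − 5 = 2.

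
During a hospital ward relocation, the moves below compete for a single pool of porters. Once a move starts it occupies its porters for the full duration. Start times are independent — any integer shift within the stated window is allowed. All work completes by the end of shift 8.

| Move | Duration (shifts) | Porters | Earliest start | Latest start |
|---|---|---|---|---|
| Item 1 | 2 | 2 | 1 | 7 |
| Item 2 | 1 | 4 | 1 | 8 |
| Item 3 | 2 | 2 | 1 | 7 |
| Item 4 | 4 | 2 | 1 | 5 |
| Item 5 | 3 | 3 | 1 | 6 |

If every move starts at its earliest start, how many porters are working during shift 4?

2

At early start, shift 4 has: Item 4.
Demand: 2 = 2.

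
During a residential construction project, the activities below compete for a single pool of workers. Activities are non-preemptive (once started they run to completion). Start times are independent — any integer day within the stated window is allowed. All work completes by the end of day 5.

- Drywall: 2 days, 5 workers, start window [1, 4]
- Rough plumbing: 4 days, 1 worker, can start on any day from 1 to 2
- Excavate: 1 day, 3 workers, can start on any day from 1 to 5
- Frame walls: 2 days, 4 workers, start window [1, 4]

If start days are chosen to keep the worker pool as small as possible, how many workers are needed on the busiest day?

Early-start (Drywall@1, Rough plumbing@1, Excavate@1, Frame walls@1) gives peak 13: d1:13  d2:10  d3:1  d4:1  d5:0.
Shift Excavate→3, Frame walls→4.
Schedule Drywall@1, Rough plumbing@1, Excavate@3, Frame walls@4: d1:6  d2:6  d3:4  d4:5  d5:4 — peak 6.

6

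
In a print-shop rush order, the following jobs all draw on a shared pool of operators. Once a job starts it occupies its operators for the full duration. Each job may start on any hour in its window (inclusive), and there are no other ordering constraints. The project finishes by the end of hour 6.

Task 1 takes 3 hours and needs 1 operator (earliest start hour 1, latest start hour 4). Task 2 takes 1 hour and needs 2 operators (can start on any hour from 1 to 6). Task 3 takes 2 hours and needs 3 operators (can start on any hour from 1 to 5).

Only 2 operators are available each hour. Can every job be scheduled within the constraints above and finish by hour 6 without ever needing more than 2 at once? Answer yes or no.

no

The minimum achievable peak is 3; 2 < 3, so no feasible schedule stays within the cap.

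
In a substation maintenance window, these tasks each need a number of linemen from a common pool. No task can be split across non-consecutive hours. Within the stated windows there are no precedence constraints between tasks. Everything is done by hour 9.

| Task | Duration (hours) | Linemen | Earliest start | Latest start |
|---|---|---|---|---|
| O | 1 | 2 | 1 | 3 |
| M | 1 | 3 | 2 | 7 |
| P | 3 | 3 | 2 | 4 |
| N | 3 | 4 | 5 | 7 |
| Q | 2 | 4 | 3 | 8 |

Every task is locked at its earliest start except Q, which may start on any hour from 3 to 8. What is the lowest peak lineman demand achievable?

6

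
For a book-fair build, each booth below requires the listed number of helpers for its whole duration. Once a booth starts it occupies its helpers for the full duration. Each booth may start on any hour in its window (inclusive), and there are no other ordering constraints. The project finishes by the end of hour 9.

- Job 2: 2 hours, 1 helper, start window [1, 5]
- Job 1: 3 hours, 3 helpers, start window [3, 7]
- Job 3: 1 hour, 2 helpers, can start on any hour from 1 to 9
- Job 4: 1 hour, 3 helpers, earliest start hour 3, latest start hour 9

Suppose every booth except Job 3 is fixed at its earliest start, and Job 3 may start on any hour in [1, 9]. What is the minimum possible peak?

Job 3@1: h1:3  h2:1  h3:6  h4:3  h5:3  h6:0  h7:0  h8:0  h9:0 → peak 6
Job 3@2: h1:1  h2:3  h3:6  h4:3  h5:3  h6:0  h7:0  h8:0  h9:0 → peak 6
Job 3@3: h1:1  h2:1  h3:8  h4:3  h5:3  h6:0  h7:0  h8:0  h9:0 → peak 8
Job 3@4: h1:1  h2:1  h3:6  h4:5  h5:3  h6:0  h7:0  h8:0  h9:0 → peak 6
Job 3@5: h1:1  h2:1  h3:6  h4:3  h5:5  h6:0  h7:0  h8:0  h9:0 → peak 6
Job 3@6: h1:1  h2:1  h3:6  h4:3  h5:3  h6:2  h7:0  h8:0  h9:0 → peak 6
Job 3@7: h1:1  h2:1  h3:6  h4:3  h5:3  h6:0  h7:2  h8:0  h9:0 → peak 6
Job 3@8: h1:1  h2:1  h3:6  h4:3  h5:3  h6:0  h7:0  h8:2  h9:0 → peak 6
Job 3@9: h1:1  h2:1  h3:6  h4:3  h5:3  h6:0  h7:0  h8:0  h9:2 → peak 6
Best is Job 3@1, peak 6.

6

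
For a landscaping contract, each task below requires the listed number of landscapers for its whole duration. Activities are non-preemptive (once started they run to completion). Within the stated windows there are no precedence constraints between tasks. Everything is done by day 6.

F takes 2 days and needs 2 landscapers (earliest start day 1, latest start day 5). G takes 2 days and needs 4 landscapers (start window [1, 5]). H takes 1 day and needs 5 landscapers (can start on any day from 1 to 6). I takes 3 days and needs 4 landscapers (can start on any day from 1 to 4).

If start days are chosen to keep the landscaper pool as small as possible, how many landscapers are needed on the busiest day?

6

Early-start (F@1, G@1, H@1, I@1) gives peak 15: d1:15  d2:10  d3:4  d4:0  d5:0  d6:0.
Shift H→3, I→4.
Schedule F@1, G@1, H@3, I@4: d1:6  d2:6  d3:5  d4:4  d5:4  d6:4 — peak 6.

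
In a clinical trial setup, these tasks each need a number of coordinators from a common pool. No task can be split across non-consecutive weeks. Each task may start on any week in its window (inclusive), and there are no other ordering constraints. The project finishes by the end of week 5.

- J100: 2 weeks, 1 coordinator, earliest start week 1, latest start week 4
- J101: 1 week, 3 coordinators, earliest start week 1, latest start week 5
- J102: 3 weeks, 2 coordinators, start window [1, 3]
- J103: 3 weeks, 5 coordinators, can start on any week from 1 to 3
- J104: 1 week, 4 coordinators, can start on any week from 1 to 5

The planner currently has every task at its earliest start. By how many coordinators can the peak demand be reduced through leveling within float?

8

Early-start peak: w1:15  w2:8  w3:7  w4:0  w5:0 ⇒ 15.
Leveled (J100@1, J101@1, J102@1, J103@3, J104@2): w1:6  w2:7  w3:7  w4:5  w5:5 ⇒ 7.
Reduction 15 − 7 = 8.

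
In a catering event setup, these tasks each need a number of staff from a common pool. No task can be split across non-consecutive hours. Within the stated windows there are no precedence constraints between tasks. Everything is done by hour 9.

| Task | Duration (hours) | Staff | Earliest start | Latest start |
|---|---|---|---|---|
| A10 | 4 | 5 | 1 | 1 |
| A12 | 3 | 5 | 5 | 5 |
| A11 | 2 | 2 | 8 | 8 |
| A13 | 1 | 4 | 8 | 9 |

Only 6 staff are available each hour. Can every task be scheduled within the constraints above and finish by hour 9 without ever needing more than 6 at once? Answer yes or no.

Schedule A10@1, A12@5, A11@8, A13@8: h1:5  h2:5  h3:5  h4:5  h5:5  h6:5  h7:5  h8:6  h9:2 — peak 6 ≤ 6.

yes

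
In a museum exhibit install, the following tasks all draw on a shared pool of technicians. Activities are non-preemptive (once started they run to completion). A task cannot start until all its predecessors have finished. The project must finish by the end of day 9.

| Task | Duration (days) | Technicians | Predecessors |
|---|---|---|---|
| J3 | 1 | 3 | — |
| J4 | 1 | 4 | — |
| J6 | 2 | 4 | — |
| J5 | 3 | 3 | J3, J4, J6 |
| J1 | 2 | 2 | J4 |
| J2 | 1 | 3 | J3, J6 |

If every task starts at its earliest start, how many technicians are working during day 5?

At early start, day 5 has: J5.
Demand: 3 = 3.

3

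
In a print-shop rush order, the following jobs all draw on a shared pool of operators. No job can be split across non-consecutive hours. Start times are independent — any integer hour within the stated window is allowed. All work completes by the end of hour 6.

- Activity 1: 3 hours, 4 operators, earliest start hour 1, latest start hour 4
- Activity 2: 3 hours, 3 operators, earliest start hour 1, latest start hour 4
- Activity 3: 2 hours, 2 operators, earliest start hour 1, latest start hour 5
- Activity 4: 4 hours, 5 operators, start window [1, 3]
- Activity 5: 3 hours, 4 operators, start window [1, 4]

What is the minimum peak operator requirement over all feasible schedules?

Early-start (Activity 1@1, Activity 2@1, Activity 3@1, Activity 4@1, Activity 5@1) gives peak 18: h1:18  h2:18  h3:16  h4:5  h5:0  h6:0.
Shift Activity 4→3, Activity 5→4.
Schedule Activity 1@1, Activity 2@1, Activity 3@1, Activity 4@3, Activity 5@4: h1:9  h2:9  h3:12  h4:9  h5:9  h6:9 — peak 12.

12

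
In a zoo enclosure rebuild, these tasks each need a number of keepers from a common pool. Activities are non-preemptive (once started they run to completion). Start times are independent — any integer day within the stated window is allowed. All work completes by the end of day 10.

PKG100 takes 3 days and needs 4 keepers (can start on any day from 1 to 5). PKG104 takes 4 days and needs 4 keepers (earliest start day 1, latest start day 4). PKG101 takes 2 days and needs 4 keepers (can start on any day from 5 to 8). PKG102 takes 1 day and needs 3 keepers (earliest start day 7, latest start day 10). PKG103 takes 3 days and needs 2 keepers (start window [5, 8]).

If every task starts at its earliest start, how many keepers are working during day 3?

At early start, day 3 has: PKG100, PKG104.
Demand: 4 + 4 = 8.

8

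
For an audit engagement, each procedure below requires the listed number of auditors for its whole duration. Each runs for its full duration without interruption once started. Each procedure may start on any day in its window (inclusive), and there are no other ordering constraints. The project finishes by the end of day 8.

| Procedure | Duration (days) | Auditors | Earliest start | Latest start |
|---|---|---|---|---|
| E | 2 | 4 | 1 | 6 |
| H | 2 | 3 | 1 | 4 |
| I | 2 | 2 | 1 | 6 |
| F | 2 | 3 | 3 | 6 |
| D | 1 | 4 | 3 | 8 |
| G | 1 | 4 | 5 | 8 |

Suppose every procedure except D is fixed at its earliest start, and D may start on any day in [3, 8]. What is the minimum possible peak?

9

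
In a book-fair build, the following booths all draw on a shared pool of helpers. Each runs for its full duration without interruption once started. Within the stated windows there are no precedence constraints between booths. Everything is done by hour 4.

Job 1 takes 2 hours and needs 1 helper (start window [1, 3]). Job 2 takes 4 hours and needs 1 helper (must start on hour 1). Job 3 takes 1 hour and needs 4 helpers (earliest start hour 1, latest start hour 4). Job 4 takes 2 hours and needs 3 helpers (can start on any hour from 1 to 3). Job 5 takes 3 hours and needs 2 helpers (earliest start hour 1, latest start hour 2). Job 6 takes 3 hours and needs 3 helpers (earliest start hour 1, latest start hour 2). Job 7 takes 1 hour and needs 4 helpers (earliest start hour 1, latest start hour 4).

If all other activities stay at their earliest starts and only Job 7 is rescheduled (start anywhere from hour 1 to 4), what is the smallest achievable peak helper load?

14

Job 7@1: h1:18  h2:10  h3:6  h4:1 → peak 18
Job 7@2: h1:14  h2:14  h3:6  h4:1 → peak 14
Job 7@3: h1:14  h2:10  h3:10  h4:1 → peak 14
Job 7@4: h1:14  h2:10  h3:6  h4:5 → peak 14
Best is Job 7@2, peak 14.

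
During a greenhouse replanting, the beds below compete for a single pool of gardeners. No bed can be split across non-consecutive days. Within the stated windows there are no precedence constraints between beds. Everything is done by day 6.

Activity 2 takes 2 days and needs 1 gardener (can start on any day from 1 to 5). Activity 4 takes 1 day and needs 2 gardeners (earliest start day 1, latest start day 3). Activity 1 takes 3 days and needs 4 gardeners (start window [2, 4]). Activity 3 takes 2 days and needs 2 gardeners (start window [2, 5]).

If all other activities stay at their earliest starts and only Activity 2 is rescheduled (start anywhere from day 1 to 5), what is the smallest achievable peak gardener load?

Activity 2@1: d1:3  d2:7  d3:6  d4:4  d5:0  d6:0 → peak 7
Activity 2@2: d1:2  d2:7  d3:7  d4:4  d5:0  d6:0 → peak 7
Activity 2@3: d1:2  d2:6  d3:7  d4:5  d5:0  d6:0 → peak 7
Activity 2@4: d1:2  d2:6  d3:6  d4:5  d5:1  d6:0 → peak 6
Activity 2@5: d1:2  d2:6  d3:6  d4:4  d5:1  d6:1 → peak 6
Best is Activity 2@4, peak 6.

6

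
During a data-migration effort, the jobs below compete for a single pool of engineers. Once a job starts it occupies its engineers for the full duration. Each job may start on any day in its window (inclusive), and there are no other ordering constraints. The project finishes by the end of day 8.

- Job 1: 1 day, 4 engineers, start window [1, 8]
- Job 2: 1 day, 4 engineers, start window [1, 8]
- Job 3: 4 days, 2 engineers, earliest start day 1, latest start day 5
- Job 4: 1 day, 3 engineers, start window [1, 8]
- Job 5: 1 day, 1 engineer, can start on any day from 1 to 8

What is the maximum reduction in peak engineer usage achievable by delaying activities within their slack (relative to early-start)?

10

Early-start peak: d1:14  d2:2  d3:2  d4:2  d5:0  d6:0  d7:0  d8:0 ⇒ 14.
Leveled (Job 1@1, Job 2@2, Job 3@3, Job 4@7, Job 5@3): d1:4  d2:4  d3:3  d4:2  d5:2  d6:2  d7:3  d8:0 ⇒ 4.
Reduction 14 − 4 = 10.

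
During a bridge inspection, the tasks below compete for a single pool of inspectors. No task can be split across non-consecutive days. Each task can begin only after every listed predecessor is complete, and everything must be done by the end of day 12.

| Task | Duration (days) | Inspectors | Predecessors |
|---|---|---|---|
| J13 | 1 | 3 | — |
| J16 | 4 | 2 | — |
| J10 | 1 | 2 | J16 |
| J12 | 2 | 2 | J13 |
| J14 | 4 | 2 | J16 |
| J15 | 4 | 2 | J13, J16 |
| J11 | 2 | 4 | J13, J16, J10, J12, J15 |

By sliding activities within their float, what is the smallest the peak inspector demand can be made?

4

Early-start (J13@1, J16@1, J10@5, J12@2, J14@5, J15@5, J11@9) gives peak 6: d1:5  d2:4  d3:4  d4:2  d5:6  d6:4  d7:4  d8:4  d9:4  d10:4  d11:0  d12:0.
Shift J16→2, J10→6, J14→6, J15→7, J11→11.
Schedule J13@1, J16@2, J10@6, J12@2, J14@6, J15@7, J11@11: d1:3  d2:4  d3:4  d4:2  d5:2  d6:4  d7:4  d8:4  d9:4  d10:2  d11:4  d12:4 — peak 4.
Total inspector-days = 41 over 12 days ⇒ peak ≥ ⌈41/12⌉ = 4, so 4 is optimal.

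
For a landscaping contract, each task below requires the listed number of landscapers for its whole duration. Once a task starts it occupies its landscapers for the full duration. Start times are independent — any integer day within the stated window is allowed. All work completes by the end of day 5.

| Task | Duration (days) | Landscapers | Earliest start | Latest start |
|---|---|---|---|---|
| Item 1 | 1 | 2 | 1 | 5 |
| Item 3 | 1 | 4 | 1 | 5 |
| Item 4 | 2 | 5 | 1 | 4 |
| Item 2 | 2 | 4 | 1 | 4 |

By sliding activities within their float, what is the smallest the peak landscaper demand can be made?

6

Early-start (Item 1@1, Item 3@1, Item 4@1, Item 2@1) gives peak 15: d1:15  d2:9  d3:0  d4:0  d5:0.
Shift Item 4→2, Item 2→4.
Schedule Item 1@1, Item 3@1, Item 4@2, Item 2@4: d1:6  d2:5  d3:5  d4:4  d5:4 — peak 6.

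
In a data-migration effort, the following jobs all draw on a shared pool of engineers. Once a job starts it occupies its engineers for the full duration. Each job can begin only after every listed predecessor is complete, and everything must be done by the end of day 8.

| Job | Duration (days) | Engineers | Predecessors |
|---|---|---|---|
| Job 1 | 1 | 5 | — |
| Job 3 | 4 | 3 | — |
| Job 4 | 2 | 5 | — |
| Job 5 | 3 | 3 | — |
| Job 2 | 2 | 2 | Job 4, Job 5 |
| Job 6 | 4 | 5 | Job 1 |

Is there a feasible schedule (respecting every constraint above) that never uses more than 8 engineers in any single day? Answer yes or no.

Schedule Job 1@1, Job 3@1, Job 4@2, Job 5@4, Job 2@7, Job 6@5: d1:8  d2:8  d3:8  d4:6  d5:8  d6:8  d7:7  d8:7 — peak 8 ≤ 8.

yes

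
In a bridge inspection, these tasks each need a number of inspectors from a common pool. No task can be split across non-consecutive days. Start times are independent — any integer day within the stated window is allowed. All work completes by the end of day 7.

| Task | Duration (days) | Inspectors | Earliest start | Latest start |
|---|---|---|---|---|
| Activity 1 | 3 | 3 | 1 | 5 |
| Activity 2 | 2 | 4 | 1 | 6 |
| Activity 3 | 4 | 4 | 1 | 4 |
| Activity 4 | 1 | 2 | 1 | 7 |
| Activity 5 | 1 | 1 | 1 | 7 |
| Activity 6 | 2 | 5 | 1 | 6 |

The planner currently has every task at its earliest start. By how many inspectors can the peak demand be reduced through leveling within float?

Early-start peak: d1:19  d2:16  d3:7  d4:4  d5:0  d6:0  d7:0 ⇒ 19.
Leveled (Activity 1@1, Activity 2@3, Activity 3@4, Activity 4@5, Activity 5@3, Activity 6@1): d1:8  d2:8  d3:8  d4:8  d5:6  d6:4  d7:4 ⇒ 8.
Reduction 19 − 8 = 11.

11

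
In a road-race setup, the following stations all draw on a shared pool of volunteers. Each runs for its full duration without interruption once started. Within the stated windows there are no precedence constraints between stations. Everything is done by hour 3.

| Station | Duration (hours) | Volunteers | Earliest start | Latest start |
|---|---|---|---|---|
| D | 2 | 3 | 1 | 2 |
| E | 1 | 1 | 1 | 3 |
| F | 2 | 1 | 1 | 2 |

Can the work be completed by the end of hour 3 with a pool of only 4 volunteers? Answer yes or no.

yes

Schedule D@1, E@1, F@2: h1:4  h2:4  h3:1 — peak 4 ≤ 4.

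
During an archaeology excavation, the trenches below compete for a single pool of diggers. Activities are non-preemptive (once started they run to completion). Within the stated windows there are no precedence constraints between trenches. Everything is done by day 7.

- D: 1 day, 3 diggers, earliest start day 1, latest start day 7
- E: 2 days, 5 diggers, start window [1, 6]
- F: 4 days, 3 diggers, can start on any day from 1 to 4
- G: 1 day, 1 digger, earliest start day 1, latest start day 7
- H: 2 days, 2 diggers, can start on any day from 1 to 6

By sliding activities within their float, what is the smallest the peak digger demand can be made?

Early-start (D@1, E@1, F@1, G@1, H@1) gives peak 14: d1:14  d2:10  d3:3  d4:3  d5:0  d6:0  d7:0.
Shift E→2, F→4, H→4.
Schedule D@1, E@2, F@4, G@1, H@4: d1:4  d2:5  d3:5  d4:5  d5:5  d6:3  d7:3 — peak 5.
Total digger-days = 30 over 7 days ⇒ peak ≥ ⌈30/7⌉ = 5, so 5 is optimal.

5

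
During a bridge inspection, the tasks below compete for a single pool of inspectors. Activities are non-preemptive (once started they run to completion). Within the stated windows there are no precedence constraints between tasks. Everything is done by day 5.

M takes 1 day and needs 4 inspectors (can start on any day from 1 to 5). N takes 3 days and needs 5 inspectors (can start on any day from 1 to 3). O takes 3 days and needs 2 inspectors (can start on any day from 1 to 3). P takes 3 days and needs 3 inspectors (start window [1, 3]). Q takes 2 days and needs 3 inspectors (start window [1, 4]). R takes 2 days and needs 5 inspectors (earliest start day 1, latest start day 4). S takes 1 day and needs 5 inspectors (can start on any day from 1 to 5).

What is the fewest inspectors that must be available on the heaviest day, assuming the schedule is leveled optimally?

12

Early-start (M@1, N@1, O@1, P@1, Q@1, R@1, S@1) gives peak 27: d1:27  d2:18  d3:10  d4:0  d5:0.
Shift P→3, Q→4, R→4, S→2.
Schedule M@1, N@1, O@1, P@3, Q@4, R@4, S@2: d1:11  d2:12  d3:10  d4:11  d5:11 — peak 12.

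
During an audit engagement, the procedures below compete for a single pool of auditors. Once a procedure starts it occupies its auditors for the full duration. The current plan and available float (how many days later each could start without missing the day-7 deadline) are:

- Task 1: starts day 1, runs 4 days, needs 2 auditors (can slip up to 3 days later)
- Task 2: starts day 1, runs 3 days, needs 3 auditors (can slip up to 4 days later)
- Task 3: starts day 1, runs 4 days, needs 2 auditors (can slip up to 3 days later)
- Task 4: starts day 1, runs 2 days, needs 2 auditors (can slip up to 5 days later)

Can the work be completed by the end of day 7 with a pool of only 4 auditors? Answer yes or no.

Total auditor-days = 29; over 7 days the average is 29/7 > 4, so some day must exceed 4.

no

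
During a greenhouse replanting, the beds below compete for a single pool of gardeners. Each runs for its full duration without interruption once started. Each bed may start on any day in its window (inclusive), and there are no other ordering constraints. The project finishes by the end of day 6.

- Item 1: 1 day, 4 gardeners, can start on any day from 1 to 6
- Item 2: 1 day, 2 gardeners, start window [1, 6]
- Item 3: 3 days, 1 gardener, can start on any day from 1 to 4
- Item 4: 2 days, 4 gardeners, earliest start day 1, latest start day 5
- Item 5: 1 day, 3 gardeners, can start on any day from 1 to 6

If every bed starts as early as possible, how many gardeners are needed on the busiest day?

Early-start schedule: Item 1@1, Item 2@1, Item 3@1, Item 4@1, Item 5@1.
Load per day: day 1: 14, day 2: 5, day 3: 1, day 4: 0, day 5: 0, day 6: 0.
Peak is 14.

14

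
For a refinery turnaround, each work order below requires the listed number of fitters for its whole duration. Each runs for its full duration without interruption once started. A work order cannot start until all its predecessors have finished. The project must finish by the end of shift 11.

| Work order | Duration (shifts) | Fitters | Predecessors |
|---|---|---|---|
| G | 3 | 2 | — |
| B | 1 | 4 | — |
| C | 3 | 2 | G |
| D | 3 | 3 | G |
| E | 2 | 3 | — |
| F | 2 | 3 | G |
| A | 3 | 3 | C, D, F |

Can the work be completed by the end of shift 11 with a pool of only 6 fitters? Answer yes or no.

yes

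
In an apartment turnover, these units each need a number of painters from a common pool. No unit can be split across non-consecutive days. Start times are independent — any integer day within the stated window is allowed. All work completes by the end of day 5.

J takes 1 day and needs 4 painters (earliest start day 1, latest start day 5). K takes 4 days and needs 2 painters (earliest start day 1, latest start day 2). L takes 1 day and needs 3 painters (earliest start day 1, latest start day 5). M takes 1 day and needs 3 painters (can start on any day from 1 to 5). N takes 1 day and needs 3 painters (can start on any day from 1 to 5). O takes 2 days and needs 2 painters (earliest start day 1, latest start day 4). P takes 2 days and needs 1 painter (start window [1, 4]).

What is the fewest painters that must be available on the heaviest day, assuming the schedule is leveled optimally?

Early-start (J@1, K@1, L@1, M@1, N@1, O@1, P@1) gives peak 18: d1:18  d2:5  d3:2  d4:2  d5:0.
Shift L→2, M→3, N→5, O→4, P→2.
Schedule J@1, K@1, L@2, M@3, N@5, O@4, P@2: d1:6  d2:6  d3:6  d4:4  d5:5 — peak 6.
Total painter-days = 27 over 5 days ⇒ peak ≥ ⌈27/5⌉ = 6, so 6 is optimal.

6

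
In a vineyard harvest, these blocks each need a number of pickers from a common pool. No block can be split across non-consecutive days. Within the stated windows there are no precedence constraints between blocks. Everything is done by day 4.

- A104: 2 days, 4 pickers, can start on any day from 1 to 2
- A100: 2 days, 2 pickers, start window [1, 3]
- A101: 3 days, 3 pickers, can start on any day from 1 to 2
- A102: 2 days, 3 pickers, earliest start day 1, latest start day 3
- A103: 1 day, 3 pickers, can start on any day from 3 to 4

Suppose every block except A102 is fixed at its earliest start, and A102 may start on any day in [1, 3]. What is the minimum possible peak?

A102@1: d1:12  d2:12  d3:6  d4:0 → peak 12
A102@2: d1:9  d2:12  d3:9  d4:0 → peak 12
A102@3: d1:9  d2:9  d3:9  d4:3 → peak 9
Best is A102@3, peak 9.

9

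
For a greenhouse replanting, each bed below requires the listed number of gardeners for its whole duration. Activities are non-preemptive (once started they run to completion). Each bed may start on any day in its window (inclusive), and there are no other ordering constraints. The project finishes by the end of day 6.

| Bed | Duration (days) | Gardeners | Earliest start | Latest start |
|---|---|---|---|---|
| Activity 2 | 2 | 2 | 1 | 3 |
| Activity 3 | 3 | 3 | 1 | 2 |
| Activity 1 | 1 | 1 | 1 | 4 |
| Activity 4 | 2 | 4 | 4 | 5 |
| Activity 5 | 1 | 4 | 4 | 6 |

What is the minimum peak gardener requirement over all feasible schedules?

5

Early-start (Activity 2@1, Activity 3@1, Activity 1@1, Activity 4@4, Activity 5@4) gives peak 8: d1:6  d2:5  d3:3  d4:8  d5:4  d6:0.
Shift Activity 1→3, Activity 5→6.
Schedule Activity 2@1, Activity 3@1, Activity 1@3, Activity 4@4, Activity 5@6: d1:5  d2:5  d3:4  d4:4  d5:4  d6:4 — peak 5.
Total gardener-days = 26 over 6 days ⇒ peak ≥ ⌈26/6⌉ = 5, so 5 is optimal.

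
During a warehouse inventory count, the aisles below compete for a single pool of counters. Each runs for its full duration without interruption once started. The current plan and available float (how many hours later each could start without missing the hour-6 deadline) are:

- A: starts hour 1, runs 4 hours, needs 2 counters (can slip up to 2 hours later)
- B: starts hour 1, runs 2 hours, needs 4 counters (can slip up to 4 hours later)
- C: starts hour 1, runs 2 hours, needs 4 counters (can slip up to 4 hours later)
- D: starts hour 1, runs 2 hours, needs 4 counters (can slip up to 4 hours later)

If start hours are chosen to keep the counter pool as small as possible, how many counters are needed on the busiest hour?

6

Early-start (A@1, B@1, C@1, D@1) gives peak 14: h1:14  h2:14  h3:2  h4:2  h5:0  h6:0.
Shift C→3, D→5.
Schedule A@1, B@1, C@3, D@5: h1:6  h2:6  h3:6  h4:6  h5:4  h6:4 — peak 6.
Total counter-hours = 32 over 6 hours ⇒ peak ≥ ⌈32/6⌉ = 6, so 6 is optimal.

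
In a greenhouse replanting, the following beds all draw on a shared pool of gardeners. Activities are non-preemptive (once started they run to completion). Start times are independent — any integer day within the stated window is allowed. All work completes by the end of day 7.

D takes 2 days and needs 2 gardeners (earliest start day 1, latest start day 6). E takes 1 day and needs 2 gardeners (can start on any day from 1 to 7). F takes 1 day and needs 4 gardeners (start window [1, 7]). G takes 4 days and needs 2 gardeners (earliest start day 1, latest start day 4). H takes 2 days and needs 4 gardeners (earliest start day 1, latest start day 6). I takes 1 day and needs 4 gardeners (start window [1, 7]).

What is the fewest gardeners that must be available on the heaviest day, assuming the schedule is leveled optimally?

6

Early-start (D@1, E@1, F@1, G@1, H@1, I@1) gives peak 18: d1:18  d2:8  d3:2  d4:2  d5:0  d6:0  d7:0.
Shift F→2, G→3, H→3, I→5.
Schedule D@1, E@1, F@2, G@3, H@3, I@5: d1:4  d2:6  d3:6  d4:6  d5:6  d6:2  d7:0 — peak 6.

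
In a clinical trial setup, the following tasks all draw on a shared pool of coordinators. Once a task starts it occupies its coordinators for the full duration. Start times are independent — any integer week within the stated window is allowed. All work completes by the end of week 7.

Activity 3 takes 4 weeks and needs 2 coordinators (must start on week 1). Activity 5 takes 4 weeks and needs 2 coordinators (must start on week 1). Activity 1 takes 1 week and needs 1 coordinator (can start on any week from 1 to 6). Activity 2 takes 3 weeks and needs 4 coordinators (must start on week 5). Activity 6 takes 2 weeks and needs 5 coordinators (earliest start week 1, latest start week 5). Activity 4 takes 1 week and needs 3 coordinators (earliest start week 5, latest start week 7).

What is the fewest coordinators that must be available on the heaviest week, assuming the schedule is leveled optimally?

9

Early-start (Activity 3@1, Activity 5@1, Activity 1@1, Activity 2@5, Activity 6@1, Activity 4@5) gives peak 10: w1:10  w2:9  w3:4  w4:4  w5:7  w6:4  w7:4.
Shift Activity 6→2.
Schedule Activity 3@1, Activity 5@1, Activity 1@1, Activity 2@5, Activity 6@2, Activity 4@5: w1:5  w2:9  w3:9  w4:4  w5:7  w6:4  w7:4 — peak 9.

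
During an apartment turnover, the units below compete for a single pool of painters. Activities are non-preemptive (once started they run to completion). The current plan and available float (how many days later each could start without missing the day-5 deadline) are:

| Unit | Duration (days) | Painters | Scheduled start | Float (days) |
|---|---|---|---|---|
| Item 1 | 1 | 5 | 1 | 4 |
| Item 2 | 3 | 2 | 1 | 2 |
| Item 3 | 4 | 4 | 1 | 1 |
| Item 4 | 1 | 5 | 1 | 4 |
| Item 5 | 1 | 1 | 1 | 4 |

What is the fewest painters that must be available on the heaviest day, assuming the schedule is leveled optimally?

Early-start (Item 1@1, Item 2@1, Item 3@1, Item 4@1, Item 5@1) gives peak 17: d1:17  d2:6  d3:6  d4:4  d5:0.
Shift Item 3→2, Item 4→4.
Schedule Item 1@1, Item 2@1, Item 3@2, Item 4@4, Item 5@1: d1:8  d2:6  d3:6  d4:9  d5:4 — peak 9.

9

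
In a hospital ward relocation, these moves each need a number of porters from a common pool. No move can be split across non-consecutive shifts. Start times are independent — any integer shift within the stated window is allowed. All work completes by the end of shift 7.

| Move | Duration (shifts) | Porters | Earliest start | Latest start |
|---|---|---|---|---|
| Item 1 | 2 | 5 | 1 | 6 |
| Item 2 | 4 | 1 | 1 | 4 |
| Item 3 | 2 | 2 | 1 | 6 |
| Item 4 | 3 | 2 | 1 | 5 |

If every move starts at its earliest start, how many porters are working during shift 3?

At early start, shift 3 has: Item 2, Item 4.
Demand: 1 + 2 = 3.

3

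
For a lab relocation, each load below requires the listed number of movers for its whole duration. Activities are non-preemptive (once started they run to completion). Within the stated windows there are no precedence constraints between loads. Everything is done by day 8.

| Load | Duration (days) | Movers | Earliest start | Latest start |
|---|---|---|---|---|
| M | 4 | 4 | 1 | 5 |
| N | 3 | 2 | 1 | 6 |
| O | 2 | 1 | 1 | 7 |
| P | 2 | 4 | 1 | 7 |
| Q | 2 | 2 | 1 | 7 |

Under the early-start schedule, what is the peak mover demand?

Early-start schedule: M@1, N@1, O@1, P@1, Q@1.
Load per day: day 1: 13, day 2: 13, day 3: 6, day 4: 4, day 5: 0, day 6: 0, day 7: 0, day 8: 0.
Peak is 13.

13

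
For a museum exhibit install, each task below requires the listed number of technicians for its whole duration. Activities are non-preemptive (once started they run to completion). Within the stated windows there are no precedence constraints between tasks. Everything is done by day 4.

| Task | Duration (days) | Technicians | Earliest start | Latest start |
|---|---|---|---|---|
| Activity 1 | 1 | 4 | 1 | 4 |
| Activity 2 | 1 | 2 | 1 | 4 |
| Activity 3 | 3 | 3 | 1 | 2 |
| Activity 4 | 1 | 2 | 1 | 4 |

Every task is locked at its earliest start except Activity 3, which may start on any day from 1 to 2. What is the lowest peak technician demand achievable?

8

Activity 3@1: d1:11  d2:3  d3:3  d4:0 → peak 11
Activity 3@2: d1:8  d2:3  d3:3  d4:3 → peak 8
Best is Activity 3@2, peak 8.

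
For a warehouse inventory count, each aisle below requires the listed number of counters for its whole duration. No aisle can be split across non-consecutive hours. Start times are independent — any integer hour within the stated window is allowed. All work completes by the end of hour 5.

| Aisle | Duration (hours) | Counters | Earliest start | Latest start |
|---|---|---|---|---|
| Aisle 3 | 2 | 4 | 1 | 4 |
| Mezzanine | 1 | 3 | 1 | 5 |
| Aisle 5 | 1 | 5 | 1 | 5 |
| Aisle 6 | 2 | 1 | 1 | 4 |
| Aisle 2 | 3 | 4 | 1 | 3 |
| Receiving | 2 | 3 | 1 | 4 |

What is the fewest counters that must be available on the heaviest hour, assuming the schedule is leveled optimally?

Early-start (Aisle 3@1, Mezzanine@1, Aisle 5@1, Aisle 6@1, Aisle 2@1, Receiving@1) gives peak 20: h1:20  h2:12  h3:4  h4:0  h5:0.
Shift Aisle 5→5, Aisle 6→3, Aisle 2→2, Receiving→3.
Schedule Aisle 3@1, Mezzanine@1, Aisle 5@5, Aisle 6@3, Aisle 2@2, Receiving@3: h1:7  h2:8  h3:8  h4:8  h5:5 — peak 8.
Total counter-hours = 36 over 5 hours ⇒ peak ≥ ⌈36/5⌉ = 8, so 8 is optimal.

8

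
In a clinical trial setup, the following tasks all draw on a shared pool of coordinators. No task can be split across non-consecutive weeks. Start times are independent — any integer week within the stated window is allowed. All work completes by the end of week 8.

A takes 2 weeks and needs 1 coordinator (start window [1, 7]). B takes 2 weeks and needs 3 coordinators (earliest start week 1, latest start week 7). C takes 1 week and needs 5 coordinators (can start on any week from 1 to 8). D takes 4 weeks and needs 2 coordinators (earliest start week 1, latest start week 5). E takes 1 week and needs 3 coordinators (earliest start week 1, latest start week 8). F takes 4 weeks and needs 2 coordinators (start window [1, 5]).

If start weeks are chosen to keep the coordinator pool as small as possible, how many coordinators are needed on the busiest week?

Early-start (A@1, B@1, C@1, D@1, E@1, F@1) gives peak 16: w1:16  w2:8  w3:4  w4:4  w5:0  w6:0  w7:0  w8:0.
Shift C→3, D→4, E→4, F→5.
Schedule A@1, B@1, C@3, D@4, E@4, F@5: w1:4  w2:4  w3:5  w4:5  w5:4  w6:4  w7:4  w8:2 — peak 5.

5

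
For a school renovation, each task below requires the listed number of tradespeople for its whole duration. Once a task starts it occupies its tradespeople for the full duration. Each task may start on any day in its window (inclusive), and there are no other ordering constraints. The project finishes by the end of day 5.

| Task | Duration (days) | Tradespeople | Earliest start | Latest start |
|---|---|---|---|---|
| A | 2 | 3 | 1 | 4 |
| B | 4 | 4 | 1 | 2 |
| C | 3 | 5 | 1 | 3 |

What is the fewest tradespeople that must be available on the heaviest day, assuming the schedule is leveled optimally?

Early-start (A@1, B@1, C@1) gives peak 12: d1:12  d2:12  d3:9  d4:4  d5:0.
Shift C→3.
Schedule A@1, B@1, C@3: d1:7  d2:7  d3:9  d4:9  d5:5 — peak 9.
No arrangement of the 24 feasible schedules does better.

9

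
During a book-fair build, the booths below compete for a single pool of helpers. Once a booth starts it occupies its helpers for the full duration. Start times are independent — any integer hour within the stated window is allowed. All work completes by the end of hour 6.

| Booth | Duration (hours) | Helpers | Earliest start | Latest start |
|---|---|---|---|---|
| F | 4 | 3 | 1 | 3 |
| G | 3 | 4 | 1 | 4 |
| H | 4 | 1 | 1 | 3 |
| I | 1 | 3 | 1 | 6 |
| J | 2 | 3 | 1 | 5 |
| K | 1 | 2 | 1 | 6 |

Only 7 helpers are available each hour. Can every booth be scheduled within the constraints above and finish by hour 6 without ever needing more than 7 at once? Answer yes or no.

no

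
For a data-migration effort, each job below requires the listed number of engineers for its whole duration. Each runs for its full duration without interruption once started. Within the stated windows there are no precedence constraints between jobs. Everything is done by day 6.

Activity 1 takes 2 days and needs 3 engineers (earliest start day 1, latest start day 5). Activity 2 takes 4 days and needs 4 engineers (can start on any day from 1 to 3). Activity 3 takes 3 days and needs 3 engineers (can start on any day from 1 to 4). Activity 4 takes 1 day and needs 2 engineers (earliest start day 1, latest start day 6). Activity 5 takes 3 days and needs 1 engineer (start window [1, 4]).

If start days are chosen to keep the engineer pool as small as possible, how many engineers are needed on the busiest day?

7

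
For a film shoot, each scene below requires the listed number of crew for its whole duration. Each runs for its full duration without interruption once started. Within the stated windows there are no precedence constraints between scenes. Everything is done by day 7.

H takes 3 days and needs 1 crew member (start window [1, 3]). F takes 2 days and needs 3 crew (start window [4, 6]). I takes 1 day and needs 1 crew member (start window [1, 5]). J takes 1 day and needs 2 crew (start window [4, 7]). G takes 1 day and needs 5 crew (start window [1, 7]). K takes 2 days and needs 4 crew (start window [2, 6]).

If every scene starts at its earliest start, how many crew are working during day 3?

At early start, day 3 has: H, K.
Demand: 1 + 4 = 5.

5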